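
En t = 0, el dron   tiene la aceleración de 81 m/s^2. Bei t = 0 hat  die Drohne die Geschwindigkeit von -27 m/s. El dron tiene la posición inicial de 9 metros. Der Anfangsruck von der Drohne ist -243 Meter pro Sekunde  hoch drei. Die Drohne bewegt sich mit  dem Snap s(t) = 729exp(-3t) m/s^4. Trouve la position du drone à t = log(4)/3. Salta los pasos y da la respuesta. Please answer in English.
x(log(4)/3) = 9/4.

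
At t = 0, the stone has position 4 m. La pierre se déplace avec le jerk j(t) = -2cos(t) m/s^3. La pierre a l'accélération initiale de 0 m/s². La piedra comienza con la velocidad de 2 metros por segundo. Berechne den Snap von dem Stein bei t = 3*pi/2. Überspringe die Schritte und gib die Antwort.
s(3*pi/2) = -2.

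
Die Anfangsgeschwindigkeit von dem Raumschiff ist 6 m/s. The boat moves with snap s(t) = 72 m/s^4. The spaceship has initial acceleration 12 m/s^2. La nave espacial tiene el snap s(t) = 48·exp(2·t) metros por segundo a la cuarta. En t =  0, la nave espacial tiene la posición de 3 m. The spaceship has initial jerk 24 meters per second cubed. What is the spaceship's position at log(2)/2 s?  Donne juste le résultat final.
The position at t = log(2)/2 is x = 6.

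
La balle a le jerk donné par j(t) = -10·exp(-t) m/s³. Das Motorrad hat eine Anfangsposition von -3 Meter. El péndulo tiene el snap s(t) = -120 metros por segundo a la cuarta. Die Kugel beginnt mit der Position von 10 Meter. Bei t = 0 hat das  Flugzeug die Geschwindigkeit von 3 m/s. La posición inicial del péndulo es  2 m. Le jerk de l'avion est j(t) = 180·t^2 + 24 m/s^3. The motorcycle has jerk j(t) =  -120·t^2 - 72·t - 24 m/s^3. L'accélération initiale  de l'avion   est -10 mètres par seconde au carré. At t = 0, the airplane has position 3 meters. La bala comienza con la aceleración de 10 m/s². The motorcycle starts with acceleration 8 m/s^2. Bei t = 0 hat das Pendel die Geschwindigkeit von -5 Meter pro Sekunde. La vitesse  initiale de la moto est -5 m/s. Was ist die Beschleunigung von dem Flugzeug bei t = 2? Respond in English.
Starting from jerk j(t) = 180·t^2 + 24, we take 1 integral. Integrating jerk and using the initial condition a(0) = -10, we get a(t) = 60·t^3 + 24·t - 10. From the given acceleration equation a(t) = 60·t^3 + 24·t - 10, we substitute t = 2 to get a = 518.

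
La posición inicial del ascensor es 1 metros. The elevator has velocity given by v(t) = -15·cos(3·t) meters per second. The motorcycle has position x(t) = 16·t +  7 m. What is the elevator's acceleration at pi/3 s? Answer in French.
Nous devons dériver notre équation de la vitesse v(t) = -15·cos(3·t) 1 fois. En dérivant la vitesse, nous obtenons l'accélération: a(t) = 45·sin(3·t). Nous avons l'accélération a(t) = 45·sin(3·t). En substituant t = pi/3: a(pi/3) = 0.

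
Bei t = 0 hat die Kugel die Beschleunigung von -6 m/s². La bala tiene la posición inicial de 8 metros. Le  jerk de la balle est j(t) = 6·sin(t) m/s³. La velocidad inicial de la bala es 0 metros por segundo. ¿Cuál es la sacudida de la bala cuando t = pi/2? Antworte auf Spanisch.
Usando j(t) = 6·sin(t) y sustituyendo t = pi/2, encontramos j = 6.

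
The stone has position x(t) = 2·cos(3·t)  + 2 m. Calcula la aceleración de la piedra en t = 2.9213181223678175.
Para resolver esto, necesitamos tomar 2 derivadas de nuestra ecuación de la posición x(t) = 2·cos(3·t) + 2. Derivando la posición, obtenemos la velocidad: v(t) = -6·sin(3·t). Tomando d/dt de v(t), encontramos a(t) = -18·cos(3·t). De la ecuación de la aceleración a(t) = -18·cos(3·t), sustituimos t = 2.9213181223678175 para obtener a = 14.2107660804648.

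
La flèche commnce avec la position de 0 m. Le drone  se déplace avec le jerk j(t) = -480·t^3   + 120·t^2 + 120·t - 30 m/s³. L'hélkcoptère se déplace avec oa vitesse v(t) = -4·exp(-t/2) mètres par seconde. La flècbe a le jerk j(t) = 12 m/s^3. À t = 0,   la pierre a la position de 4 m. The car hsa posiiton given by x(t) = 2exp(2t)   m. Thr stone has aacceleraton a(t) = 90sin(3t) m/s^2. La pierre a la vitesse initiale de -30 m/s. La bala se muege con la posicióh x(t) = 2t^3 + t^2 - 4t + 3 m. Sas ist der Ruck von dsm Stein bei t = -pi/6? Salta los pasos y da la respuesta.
Bei t = -pi/6, j = 0.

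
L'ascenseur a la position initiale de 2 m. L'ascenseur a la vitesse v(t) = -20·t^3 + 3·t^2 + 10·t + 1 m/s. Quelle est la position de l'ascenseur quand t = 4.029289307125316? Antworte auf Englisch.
We need to integrate our velocity equation v(t) = -20·t^3 + 3·t^2 + 10·t + 1 1 time. The integral of velocity, with x(0) = 2, gives position: x(t) = -5·t^4 + t^3 + 5·t^2 + t + 2. From the given position equation x(t) = -5·t^4 + t^3 + 5·t^2 + t + 2, we substitute t = 4.029289307125316 to get x = -1165.28274424390.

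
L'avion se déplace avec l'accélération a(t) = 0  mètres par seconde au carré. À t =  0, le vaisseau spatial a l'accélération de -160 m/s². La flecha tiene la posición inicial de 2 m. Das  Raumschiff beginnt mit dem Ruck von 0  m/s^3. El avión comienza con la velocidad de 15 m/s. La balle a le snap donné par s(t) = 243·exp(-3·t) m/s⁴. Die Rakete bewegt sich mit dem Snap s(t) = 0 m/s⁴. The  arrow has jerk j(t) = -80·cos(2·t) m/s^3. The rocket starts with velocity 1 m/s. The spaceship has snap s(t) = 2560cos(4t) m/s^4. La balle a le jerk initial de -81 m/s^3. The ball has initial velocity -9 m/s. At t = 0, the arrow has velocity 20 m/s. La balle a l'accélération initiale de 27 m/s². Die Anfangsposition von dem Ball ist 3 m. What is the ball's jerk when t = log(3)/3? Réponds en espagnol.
Para resolver esto, necesitamos tomar 1 antiderivada de nuestra ecuación del snap s(t) = 243·exp(-3·t). Tomando ∫s(t)dt y aplicando j(0) = -81, encontramos j(t) = -81·exp(-3·t). Usando j(t) = -81·exp(-3·t) y sustituyendo t = log(3)/3, encontramos j = -27.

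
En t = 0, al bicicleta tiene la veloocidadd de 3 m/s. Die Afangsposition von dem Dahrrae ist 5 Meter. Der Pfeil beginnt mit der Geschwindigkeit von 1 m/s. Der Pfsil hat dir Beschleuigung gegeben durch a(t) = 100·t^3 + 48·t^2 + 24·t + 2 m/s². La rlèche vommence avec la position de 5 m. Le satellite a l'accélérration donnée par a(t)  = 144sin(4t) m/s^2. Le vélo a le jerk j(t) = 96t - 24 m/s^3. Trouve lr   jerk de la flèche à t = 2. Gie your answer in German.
Um dies zu lösen, müssen wir 1 Ableitung unserer Gleichung für die Beschleunigung a(t) = 100·t^3 + 48·t^2 + 24·t + 2 nehmen. Mit d/dt von a(t) finden wir j(t) = 300·t^2 + 96·t + 24. Aus der Gleichung für den Ruck j(t) = 300·t^2 + 96·t + 24, setzen wir t = 2 ein und erhalten j = 1416.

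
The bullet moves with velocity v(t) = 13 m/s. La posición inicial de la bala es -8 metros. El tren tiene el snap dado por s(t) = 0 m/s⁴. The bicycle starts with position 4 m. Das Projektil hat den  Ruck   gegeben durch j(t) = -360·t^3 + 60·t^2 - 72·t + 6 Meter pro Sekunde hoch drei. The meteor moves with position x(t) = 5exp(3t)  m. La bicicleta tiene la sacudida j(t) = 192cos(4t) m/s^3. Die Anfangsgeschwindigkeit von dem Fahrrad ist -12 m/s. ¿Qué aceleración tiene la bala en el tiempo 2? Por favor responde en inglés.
Starting from velocity v(t) = 13, we take 1 derivative. The derivative of velocity gives acceleration: a(t) = 0. We have acceleration a(t) = 0. Substituting t = 2: a(2) = 0.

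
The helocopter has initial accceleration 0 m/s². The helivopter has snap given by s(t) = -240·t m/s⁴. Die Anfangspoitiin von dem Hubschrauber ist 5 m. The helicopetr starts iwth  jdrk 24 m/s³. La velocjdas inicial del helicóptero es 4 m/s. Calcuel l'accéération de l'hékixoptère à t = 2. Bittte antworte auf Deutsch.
Wir müssen die Stammfunktion unserer Gleichung für den Snap s(t) = -240·t 2-mal finden. Das Integral von dem Snap, mit j(0) = 24, ergibt den Ruck: j(t) = 24 - 120·t^2. Mit ∫j(t)dt und Anwendung von a(0) = 0, finden wir a(t) = -40·t^3 + 24·t. Aus der Gleichung für die Beschleunigung a(t) = -40·t^3 + 24·t, setzen wir t = 2 ein und erhalten a = -272.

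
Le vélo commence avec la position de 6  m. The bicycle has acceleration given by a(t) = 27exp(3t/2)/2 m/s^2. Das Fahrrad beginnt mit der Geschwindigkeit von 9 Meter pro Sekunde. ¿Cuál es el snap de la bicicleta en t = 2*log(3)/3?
Para resolver esto, necesitamos tomar 2 derivadas de nuestra ecuación de la aceleración a(t) = 27·exp(3·t/2)/2. Tomando d/dt de a(t), encontramos j(t) = 81·exp(3·t/2)/4. Tomando d/dt de j(t), encontramos s(t) = 243·exp(3·t/2)/8. Tenemos el snap s(t) = 243·exp(3·t/2)/8. Sustituyendo t = 2*log(3)/3: s(2*log(3)/3) = 729/8.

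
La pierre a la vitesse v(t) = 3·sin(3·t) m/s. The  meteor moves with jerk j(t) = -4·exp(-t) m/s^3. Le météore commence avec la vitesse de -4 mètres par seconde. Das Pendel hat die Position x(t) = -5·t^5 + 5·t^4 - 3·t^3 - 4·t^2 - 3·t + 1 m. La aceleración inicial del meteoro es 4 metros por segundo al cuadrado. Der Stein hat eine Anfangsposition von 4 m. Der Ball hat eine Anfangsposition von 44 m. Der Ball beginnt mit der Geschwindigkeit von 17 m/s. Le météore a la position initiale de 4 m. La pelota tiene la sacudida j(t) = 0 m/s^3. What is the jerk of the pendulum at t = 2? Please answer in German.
Ausgehend von der Position x(t) = -5·t^5 + 5·t^4 - 3·t^3 - 4·t^2 - 3·t + 1, nehmen wir 3 Ableitungen. Mit d/dt von x(t) finden wir v(t) = -25·t^4 + 20·t^3 - 9·t^2 - 8·t - 3. Durch Ableiten von der Geschwindigkeit erhalten wir die Beschleunigung: a(t) = -100·t^3 + 60·t^2 - 18·t - 8. Durch Ableiten von der Beschleunigung erhalten wir den Ruck: j(t) = -300·t^2 + 120·t - 18. Mit j(t) = -300·t^2 + 120·t - 18 und Einsetzen von t = 2, finden wir j = -978.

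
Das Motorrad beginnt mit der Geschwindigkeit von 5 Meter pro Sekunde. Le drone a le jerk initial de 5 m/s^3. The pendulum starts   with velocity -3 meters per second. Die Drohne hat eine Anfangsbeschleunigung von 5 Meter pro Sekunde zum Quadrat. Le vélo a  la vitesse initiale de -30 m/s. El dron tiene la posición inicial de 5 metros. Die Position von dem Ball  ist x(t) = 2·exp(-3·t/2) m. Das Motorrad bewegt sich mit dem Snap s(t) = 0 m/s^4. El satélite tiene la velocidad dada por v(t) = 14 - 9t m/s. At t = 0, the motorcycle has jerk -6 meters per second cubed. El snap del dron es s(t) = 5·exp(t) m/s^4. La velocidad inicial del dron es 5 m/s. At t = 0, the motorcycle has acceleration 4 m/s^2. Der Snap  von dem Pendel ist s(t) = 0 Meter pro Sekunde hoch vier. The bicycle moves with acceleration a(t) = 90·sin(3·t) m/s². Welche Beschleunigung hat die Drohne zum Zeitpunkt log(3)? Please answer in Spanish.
Para resolver esto, necesitamos tomar 2 integrales de nuestra ecuación del snap s(t) = 5·exp(t). La integral del snap, con j(0) = 5, da la sacudida: j(t) = 5·exp(t). La antiderivada de la sacudida es la aceleración. Usando a(0) = 5, obtenemos a(t) = 5·exp(t). Usando a(t) = 5·exp(t) y sustituyendo t = log(3), encontramos a = 15.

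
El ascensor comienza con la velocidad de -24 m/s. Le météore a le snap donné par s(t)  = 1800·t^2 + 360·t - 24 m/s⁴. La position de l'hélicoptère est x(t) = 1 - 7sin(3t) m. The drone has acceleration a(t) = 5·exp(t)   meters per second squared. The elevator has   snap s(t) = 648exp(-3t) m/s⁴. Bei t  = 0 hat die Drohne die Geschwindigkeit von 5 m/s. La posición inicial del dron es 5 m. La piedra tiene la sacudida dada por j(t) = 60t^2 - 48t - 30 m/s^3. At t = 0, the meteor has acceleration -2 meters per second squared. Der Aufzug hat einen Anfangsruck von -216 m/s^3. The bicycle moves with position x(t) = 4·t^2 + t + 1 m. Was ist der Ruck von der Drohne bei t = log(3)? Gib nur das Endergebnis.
j(log(3)) = 15.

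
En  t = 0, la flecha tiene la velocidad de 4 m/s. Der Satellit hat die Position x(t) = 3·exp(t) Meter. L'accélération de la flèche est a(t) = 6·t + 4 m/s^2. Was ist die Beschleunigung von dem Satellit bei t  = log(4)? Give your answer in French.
En partant de la position x(t) = 3·exp(t), nous prenons 2 dérivées. La dérivée de la position donne la vitesse: v(t) = 3·exp(t). En dérivant la vitesse, nous obtenons l'accélération: a(t) = 3·exp(t). Nous avons l'accélération a(t) = 3·exp(t). En substituant t = log(4): a(log(4)) = 12.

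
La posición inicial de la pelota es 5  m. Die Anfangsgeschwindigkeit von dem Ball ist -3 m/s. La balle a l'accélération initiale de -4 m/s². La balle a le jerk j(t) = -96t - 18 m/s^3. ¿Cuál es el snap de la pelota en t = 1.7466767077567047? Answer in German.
Ausgehend von dem Ruck j(t) = -96·t - 18, nehmen wir 1 Ableitung. Durch Ableiten von dem Ruck erhalten wir den Snap: s(t) = -96. Wir haben den Snap s(t) = -96. Durch Einsetzen von t = 1.7466767077567047: s(1.7466767077567047) = -96.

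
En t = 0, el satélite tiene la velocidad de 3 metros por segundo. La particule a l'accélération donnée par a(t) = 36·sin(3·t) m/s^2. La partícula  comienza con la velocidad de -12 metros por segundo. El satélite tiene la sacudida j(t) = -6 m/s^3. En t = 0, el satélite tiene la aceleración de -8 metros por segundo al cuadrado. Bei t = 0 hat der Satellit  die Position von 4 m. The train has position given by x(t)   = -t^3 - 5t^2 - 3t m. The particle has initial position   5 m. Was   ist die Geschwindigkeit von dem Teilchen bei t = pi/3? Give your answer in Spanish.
Para resolver esto, necesitamos tomar 1 integral de nuestra ecuación de la aceleración a(t) = 36·sin(3·t). Integrando la aceleración y usando la condición inicial v(0) = -12, obtenemos v(t) = -12·cos(3·t). Usando v(t) = -12·cos(3·t) y sustituyendo t = pi/3, encontramos v = 12.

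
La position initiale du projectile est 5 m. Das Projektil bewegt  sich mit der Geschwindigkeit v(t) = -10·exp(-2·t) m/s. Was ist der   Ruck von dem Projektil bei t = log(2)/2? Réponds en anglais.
Starting from velocity v(t) = -10·exp(-2·t), we take 2 derivatives. Differentiating velocity, we get acceleration: a(t) = 20·exp(-2·t). Differentiating acceleration, we get jerk: j(t) = -40·exp(-2·t). From the given jerk equation j(t) = -40·exp(-2·t), we substitute t = log(2)/2 to get j = -20.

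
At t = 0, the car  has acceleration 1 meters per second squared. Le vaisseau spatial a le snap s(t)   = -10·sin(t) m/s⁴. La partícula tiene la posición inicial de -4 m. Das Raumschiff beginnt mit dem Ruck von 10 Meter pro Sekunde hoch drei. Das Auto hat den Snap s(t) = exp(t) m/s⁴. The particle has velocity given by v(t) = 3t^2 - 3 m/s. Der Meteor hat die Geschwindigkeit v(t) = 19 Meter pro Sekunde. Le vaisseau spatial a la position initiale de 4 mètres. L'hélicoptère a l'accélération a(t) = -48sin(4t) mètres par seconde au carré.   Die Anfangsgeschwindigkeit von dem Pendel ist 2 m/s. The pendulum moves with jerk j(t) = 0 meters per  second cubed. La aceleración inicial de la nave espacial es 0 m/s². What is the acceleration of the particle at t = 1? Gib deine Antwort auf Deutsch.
Um dies zu lösen, müssen wir 1 Ableitung unserer Gleichung für die Geschwindigkeit v(t) = 3·t^2 - 3 nehmen. Durch Ableiten von der Geschwindigkeit erhalten wir die Beschleunigung: a(t) = 6·t. Mit a(t) = 6·t und Einsetzen von t = 1, finden wir a = 6.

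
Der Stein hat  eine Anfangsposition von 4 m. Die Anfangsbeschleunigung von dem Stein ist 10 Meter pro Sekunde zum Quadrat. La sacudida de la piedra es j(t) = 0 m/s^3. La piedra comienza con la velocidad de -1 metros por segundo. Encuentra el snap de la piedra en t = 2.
Partiendo de la sacudida j(t) = 0, tomamos 1 derivada. Tomando d/dt de j(t), encontramos s(t) = 0. De la ecuación del snap s(t) = 0, sustituimos t = 2 para obtener s = 0.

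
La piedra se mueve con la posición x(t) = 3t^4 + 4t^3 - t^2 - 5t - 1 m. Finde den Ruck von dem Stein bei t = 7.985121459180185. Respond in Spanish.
Partiendo de la posición x(t) = 3·t^4 + 4·t^3 - t^2 - 5·t - 1, tomamos 3 derivadas. Tomando d/dt de x(t), encontramos v(t) = 12·t^3 + 12·t^2 - 2·t - 5. Tomando d/dt de v(t), encontramos a(t) = 36·t^2 + 24·t - 2. Derivando la aceleración, obtenemos la sacudida: j(t) = 72·t + 24. De la ecuación de la sacudida j(t) = 72·t + 24, sustituimos t = 7.985121459180185 para obtener j = 598.928745060973.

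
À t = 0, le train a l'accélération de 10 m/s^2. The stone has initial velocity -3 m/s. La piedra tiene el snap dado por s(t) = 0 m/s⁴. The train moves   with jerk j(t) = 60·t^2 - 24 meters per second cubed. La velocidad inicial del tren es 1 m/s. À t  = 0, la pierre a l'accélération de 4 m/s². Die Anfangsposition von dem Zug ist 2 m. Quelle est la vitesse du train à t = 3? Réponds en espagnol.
Partiendo de la sacudida j(t) = 60·t^2 - 24, tomamos 2 integrales. La antiderivada de la sacudida es la aceleración. Usando a(0) = 10, obtenemos a(t) = 20·t^3 - 24·t + 10. La integral de la aceleración, con v(0) = 1, da la velocidad: v(t) = 5·t^4 - 12·t^2 + 10·t + 1. Tenemos la velocidad v(t) = 5·t^4 - 12·t^2 + 10·t + 1. Sustituyendo t = 3: v(3) = 328.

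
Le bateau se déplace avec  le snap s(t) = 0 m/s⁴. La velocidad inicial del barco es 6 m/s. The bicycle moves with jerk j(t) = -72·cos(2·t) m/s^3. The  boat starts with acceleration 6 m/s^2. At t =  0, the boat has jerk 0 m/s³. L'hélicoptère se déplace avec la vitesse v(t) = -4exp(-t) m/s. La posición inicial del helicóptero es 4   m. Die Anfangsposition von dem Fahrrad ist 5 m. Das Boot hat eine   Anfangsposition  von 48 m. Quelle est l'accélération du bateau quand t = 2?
Nous devons intégrer notre équation du snap s(t) = 0 2 fois. La primitive du snap est le jerk. En utilisant j(0) = 0, nous obtenons j(t) = 0. En prenant ∫j(t)dt et en appliquant a(0) = 6, nous trouvons a(t) = 6. Nous avons l'accélération a(t) = 6. En substituant t = 2: a(2) = 6.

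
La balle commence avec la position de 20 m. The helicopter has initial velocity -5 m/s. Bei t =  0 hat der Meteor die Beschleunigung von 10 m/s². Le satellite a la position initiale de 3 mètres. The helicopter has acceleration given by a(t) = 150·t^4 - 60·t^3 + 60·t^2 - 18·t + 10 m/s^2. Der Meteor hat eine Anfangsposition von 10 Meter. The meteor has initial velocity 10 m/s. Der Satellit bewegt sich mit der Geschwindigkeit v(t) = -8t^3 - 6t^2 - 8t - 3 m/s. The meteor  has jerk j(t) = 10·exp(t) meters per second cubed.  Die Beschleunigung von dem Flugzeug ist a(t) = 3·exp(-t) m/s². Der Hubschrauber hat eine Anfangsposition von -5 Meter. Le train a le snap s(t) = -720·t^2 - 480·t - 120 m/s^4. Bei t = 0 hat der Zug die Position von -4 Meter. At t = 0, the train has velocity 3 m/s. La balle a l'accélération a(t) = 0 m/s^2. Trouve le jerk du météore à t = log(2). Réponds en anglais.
We have jerk j(t) = 10·exp(t). Substituting t = log(2): j(log(2)) = 20.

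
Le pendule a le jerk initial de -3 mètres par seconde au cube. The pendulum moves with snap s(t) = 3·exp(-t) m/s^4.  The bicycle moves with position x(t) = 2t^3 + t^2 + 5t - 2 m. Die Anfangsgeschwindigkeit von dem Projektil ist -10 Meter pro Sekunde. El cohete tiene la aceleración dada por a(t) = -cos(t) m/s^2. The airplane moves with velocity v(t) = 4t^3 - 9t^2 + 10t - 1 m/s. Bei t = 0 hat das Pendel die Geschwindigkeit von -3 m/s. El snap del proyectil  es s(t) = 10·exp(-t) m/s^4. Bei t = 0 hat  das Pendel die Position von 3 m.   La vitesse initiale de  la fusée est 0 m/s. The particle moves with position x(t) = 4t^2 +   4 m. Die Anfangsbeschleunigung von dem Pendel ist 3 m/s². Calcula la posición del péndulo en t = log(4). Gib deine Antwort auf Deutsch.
Wir müssen unsere Gleichung für den Snap s(t) = 3·exp(-t) 4-mal integrieren. Mit ∫s(t)dt und Anwendung von j(0) = -3, finden wir j(t) = -3·exp(-t). Mit ∫j(t)dt und Anwendung von a(0) = 3, finden wir a(t) = 3·exp(-t). Das Integral von der Beschleunigung, mit v(0) = -3, ergibt die Geschwindigkeit: v(t) = -3·exp(-t). Das Integral von der Geschwindigkeit, mit x(0) = 3, ergibt die Position: x(t) = 3·exp(-t). Mit x(t) = 3·exp(-t) und Einsetzen von t = log(4), finden wir x = 3/4.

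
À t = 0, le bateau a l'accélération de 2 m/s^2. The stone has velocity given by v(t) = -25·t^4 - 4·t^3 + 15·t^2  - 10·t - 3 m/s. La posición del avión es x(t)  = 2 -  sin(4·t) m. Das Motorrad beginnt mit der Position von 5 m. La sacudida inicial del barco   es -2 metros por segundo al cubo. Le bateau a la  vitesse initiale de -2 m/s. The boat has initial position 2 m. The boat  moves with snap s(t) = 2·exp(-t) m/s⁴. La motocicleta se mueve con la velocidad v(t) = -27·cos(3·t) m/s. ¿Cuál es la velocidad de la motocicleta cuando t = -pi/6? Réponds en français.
En utilisant v(t) = -27·cos(3·t) et en substituant t = -pi/6, nous trouvons v = 0.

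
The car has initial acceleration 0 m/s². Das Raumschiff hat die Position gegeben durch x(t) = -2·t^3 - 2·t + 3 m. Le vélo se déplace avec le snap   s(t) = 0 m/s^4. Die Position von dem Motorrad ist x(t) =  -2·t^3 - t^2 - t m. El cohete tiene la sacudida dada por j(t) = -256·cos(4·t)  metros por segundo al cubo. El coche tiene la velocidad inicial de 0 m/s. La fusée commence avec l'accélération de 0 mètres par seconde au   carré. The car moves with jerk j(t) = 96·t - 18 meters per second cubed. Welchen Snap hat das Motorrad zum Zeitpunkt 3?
Um dies zu lösen, müssen wir 4 Ableitungen unserer Gleichung für die Position x(t) = -2·t^3 - t^2 - t nehmen. Die Ableitung von der Position ergibt die Geschwindigkeit: v(t) = -6·t^2 - 2·t - 1. Durch Ableiten von der Geschwindigkeit erhalten wir die Beschleunigung: a(t) = -12·t - 2. Mit d/dt von a(t) finden wir j(t) = -12. Durch Ableiten von dem Ruck erhalten wir den Snap: s(t) = 0. Wir haben den Snap s(t) = 0. Durch Einsetzen von t = 3: s(3) = 0.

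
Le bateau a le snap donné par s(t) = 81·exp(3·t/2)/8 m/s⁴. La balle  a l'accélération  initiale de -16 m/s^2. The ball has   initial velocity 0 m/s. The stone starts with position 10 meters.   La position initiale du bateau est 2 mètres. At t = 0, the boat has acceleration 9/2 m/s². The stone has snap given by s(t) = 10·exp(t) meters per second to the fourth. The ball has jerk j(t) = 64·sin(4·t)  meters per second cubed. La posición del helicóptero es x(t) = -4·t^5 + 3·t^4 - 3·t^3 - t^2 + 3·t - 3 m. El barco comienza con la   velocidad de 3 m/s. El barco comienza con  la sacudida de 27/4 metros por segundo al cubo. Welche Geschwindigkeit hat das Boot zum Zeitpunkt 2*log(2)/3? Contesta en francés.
Pour résoudre ceci, nous devons prendre 3 intégrales de notre équation du snap s(t) = 81·exp(3·t/2)/8. La primitive du snap est le jerk. En utilisant j(0) = 27/4, nous obtenons j(t) = 27·exp(3·t/2)/4. La primitive du jerk, avec a(0) = 9/2, donne l'accélération: a(t) = 9·exp(3·t/2)/2. L'intégrale de l'accélération, avec v(0) = 3, donne la vitesse: v(t) = 3·exp(3·t/2). De l'équation de la vitesse v(t) = 3·exp(3·t/2), nous substituons t = 2*log(2)/3 pour obtenir v = 6.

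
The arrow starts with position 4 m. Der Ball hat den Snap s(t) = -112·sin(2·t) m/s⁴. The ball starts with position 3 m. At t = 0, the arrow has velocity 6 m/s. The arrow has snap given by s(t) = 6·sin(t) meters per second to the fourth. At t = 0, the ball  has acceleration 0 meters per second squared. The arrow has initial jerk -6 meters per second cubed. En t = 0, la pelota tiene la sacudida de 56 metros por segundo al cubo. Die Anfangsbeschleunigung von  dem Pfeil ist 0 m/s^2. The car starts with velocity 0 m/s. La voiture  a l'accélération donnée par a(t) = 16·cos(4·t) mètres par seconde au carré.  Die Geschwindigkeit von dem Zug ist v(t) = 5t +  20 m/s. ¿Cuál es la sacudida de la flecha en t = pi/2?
Para resolver esto, necesitamos tomar 1 antiderivada de nuestra ecuación del snap s(t) = 6·sin(t). La antiderivada del snap, con j(0) = -6, da la sacudida: j(t) = -6·cos(t). Tenemos la sacudida j(t) = -6·cos(t). Sustituyendo t = pi/2: j(pi/2) = 0.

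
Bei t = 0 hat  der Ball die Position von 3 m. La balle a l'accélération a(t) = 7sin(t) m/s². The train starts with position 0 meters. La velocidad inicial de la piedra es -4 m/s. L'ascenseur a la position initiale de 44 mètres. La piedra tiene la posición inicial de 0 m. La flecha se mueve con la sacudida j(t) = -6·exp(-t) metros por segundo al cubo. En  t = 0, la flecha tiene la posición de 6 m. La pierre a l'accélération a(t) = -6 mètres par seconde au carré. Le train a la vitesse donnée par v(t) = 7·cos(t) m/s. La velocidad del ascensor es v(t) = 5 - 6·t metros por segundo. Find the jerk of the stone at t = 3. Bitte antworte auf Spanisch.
Partiendo de la aceleración a(t) = -6, tomamos 1 derivada. Derivando la aceleración, obtenemos la sacudida: j(t) = 0. Tenemos la sacudida j(t) = 0. Sustituyendo t = 3: j(3) = 0.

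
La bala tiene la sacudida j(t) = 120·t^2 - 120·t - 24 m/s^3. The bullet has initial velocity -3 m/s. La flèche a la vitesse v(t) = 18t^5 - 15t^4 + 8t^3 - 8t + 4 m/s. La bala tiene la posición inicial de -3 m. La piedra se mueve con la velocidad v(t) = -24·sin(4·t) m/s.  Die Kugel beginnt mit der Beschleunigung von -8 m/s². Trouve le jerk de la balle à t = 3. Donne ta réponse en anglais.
We have jerk j(t) = 120·t^2 - 120·t - 24. Substituting t = 3: j(3) = 696.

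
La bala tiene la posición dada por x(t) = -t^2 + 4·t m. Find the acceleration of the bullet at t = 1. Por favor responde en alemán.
Ausgehend von der Position x(t) = -t^2 + 4·t, nehmen wir 2 Ableitungen. Die Ableitung von der Position ergibt die Geschwindigkeit: v(t) = 4 - 2·t. Die Ableitung von der Geschwindigkeit ergibt die Beschleunigung: a(t) = -2. Wir haben die Beschleunigung a(t) = -2. Durch Einsetzen von t = 1: a(1) = -2.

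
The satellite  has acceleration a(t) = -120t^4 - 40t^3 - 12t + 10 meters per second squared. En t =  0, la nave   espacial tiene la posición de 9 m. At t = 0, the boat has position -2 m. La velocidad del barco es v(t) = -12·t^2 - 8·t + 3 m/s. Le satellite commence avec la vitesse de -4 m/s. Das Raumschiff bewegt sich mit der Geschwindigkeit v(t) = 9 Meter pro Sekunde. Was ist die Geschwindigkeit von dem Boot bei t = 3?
Wir haben die Geschwindigkeit v(t) = -12·t^2 - 8·t + 3. Durch Einsetzen von t = 3: v(3) = -129.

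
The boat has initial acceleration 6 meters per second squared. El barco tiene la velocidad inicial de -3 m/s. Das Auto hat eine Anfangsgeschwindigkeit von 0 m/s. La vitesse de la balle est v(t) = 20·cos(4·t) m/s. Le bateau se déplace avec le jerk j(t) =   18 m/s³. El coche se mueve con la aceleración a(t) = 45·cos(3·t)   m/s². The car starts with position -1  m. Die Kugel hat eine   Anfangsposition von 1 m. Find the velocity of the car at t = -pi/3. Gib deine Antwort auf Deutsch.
Wir müssen die Stammfunktion unserer Gleichung für die Beschleunigung a(t) = 45·cos(3·t) 1-mal finden. Durch Integration von der Beschleunigung und Verwendung der Anfangsbedingung v(0) = 0, erhalten wir v(t) = 15·sin(3·t). Wir haben die Geschwindigkeit v(t) = 15·sin(3·t). Durch Einsetzen von t = -pi/3: v(-pi/3) = 0.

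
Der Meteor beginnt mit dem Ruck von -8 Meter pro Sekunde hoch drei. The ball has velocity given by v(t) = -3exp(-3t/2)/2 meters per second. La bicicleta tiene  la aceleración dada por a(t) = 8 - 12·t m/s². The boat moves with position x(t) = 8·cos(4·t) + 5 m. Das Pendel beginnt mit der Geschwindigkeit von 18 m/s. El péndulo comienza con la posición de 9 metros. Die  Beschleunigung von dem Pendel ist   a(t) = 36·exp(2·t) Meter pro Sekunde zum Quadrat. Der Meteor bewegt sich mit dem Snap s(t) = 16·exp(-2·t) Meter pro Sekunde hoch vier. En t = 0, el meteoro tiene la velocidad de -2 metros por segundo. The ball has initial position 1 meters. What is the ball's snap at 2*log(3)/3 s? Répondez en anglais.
Starting from velocity v(t) = -3·exp(-3·t/2)/2, we take 3 derivatives. Differentiating velocity, we get acceleration: a(t) = 9·exp(-3·t/2)/4. Differentiating acceleration, we get jerk: j(t) = -27·exp(-3·t/2)/8. Taking d/dt of j(t), we find s(t) = 81·exp(-3·t/2)/16. We have snap s(t) = 81·exp(-3·t/2)/16. Substituting t = 2*log(3)/3: s(2*log(3)/3) = 27/16.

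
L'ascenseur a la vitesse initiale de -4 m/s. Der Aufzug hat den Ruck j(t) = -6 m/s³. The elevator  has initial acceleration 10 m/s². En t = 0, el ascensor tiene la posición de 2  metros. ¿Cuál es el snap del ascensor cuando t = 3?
Para resolver esto, necesitamos tomar 1 derivada de nuestra ecuación de la sacudida j(t) = -6. Derivando la sacudida, obtenemos el snap: s(t) = 0. Usando s(t) = 0 y sustituyendo t = 3, encontramos s = 0.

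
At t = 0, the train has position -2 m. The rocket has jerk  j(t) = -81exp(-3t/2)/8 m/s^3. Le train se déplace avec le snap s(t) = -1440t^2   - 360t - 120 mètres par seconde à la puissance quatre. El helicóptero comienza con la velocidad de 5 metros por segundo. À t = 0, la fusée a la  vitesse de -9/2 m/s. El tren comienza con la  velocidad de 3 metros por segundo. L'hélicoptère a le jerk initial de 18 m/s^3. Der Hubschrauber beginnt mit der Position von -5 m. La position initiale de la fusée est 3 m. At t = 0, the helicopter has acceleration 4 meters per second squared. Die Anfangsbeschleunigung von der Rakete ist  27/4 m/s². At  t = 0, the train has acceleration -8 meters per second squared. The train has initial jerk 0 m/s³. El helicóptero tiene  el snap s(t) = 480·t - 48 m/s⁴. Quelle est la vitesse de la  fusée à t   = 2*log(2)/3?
En partant du jerk j(t) = -81·exp(-3·t/2)/8, nous prenons 2 primitives. La primitive du jerk est l'accélération. En utilisant a(0) = 27/4, nous obtenons a(t) = 27·exp(-3·t/2)/4. L'intégrale de l'accélération, avec v(0) = -9/2, donne la vitesse: v(t) = -9·exp(-3·t/2)/2. De l'équation de la vitesse v(t) = -9·exp(-3·t/2)/2, nous substituons t = 2*log(2)/3 pour obtenir v = -9/4.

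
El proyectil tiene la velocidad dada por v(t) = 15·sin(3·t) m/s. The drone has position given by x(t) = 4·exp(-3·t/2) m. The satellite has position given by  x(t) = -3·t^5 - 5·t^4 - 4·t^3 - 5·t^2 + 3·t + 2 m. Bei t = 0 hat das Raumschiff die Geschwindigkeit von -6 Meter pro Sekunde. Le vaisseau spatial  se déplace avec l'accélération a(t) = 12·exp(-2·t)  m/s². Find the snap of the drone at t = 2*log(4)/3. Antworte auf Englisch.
We must differentiate our position equation x(t) = 4·exp(-3·t/2) 4 times. Taking d/dt of x(t), we find v(t) = -6·exp(-3·t/2). Differentiating velocity, we get acceleration: a(t) = 9·exp(-3·t/2). Taking d/dt of a(t), we find j(t) = -27·exp(-3·t/2)/2. The derivative of jerk gives snap: s(t) = 81·exp(-3·t/2)/4. We have snap s(t) = 81·exp(-3·t/2)/4. Substituting t = 2*log(4)/3: s(2*log(4)/3) = 81/16.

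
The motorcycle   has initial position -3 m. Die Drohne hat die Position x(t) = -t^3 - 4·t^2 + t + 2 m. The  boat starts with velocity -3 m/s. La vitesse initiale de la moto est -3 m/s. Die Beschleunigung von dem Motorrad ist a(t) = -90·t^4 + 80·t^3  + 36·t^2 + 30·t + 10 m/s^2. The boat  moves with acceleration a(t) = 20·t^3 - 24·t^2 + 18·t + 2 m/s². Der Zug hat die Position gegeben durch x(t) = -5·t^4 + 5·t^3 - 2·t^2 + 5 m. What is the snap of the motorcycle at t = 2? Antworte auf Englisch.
To solve this, we need to take 2 derivatives of our acceleration equation a(t) = -90·t^4 + 80·t^3 + 36·t^2 + 30·t + 10. Differentiating acceleration, we get jerk: j(t) = -360·t^3 + 240·t^2 + 72·t + 30. The derivative of jerk gives snap: s(t) = -1080·t^2 + 480·t + 72. From the given snap equation s(t) = -1080·t^2 + 480·t + 72, we substitute t = 2 to get s = -3288.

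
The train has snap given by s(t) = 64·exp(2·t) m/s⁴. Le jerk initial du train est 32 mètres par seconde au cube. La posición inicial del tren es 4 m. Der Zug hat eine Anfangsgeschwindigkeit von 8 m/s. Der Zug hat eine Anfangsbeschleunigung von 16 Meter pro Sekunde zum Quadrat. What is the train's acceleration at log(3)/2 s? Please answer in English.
To solve this, we need to take 2 antiderivatives of our snap equation s(t) = 64·exp(2·t). The antiderivative of snap is jerk. Using j(0) = 32, we get j(t) = 32·exp(2·t). Integrating jerk and using the initial condition a(0) = 16, we get a(t) = 16·exp(2·t). From the given acceleration equation a(t) = 16·exp(2·t), we substitute t = log(3)/2 to get a = 48.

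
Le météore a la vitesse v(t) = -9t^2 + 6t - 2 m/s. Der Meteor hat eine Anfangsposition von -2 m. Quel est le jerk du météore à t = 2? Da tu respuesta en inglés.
To solve this, we need to take 2 derivatives of our velocity equation v(t) = -9·t^2 + 6·t - 2. Differentiating velocity, we get acceleration: a(t) = 6 - 18·t. Taking d/dt of a(t), we find j(t) = -18. From the given jerk equation j(t) = -18, we substitute t = 2 to get j = -18.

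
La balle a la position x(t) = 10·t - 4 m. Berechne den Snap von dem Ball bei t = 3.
Ausgehend von der Position x(t) = 10·t - 4, nehmen wir 4 Ableitungen. Mit d/dt von x(t) finden wir v(t) = 10. Mit d/dt von v(t) finden wir a(t) = 0. Durch Ableiten von der Beschleunigung erhalten wir den Ruck: j(t) = 0. Durch Ableiten von dem Ruck erhalten wir den Snap: s(t) = 0. Wir haben den Snap s(t) = 0. Durch Einsetzen von t = 3: s(3) = 0.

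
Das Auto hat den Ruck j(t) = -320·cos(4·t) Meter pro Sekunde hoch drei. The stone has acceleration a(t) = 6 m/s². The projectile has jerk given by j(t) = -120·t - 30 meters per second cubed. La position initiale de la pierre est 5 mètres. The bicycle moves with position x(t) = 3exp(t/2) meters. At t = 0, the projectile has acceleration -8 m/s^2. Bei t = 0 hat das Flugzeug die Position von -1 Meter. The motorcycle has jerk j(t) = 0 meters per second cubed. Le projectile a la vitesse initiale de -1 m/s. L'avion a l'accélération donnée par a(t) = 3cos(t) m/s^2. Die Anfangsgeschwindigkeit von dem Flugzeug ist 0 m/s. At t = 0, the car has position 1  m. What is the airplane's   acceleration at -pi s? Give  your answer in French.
En utilisant a(t) = 3·cos(t) et en substituant t = -pi, nous trouvons a = -3.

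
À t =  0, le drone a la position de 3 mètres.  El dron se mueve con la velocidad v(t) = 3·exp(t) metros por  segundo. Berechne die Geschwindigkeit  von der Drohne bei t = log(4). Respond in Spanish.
Usando v(t) = 3·exp(t) y sustituyendo t = log(4), encontramos v = 12.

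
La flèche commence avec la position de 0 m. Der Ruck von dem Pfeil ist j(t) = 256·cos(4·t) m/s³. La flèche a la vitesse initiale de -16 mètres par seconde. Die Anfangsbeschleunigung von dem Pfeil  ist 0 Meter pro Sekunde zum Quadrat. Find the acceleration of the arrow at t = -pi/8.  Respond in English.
We must find the integral of our jerk equation j(t) = 256·cos(4·t) 1 time. The antiderivative of jerk is acceleration. Using a(0) = 0, we get a(t) = 64·sin(4·t). From the given acceleration equation a(t) = 64·sin(4·t), we substitute t = -pi/8 to get a = -64.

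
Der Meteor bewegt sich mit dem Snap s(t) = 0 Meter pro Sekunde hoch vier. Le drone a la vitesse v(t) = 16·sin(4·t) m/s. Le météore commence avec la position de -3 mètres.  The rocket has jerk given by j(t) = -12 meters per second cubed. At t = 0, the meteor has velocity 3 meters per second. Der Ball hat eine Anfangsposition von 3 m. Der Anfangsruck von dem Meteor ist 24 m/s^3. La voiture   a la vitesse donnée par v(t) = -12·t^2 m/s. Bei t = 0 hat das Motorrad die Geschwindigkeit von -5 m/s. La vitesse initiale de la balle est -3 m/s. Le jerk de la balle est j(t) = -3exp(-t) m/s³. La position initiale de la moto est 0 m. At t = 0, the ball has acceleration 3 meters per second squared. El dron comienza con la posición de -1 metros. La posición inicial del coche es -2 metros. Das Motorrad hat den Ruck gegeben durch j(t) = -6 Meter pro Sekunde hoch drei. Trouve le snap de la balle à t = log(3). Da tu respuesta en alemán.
Um dies zu lösen, müssen wir 1 Ableitung unserer Gleichung für den Ruck j(t) = -3·exp(-t) nehmen. Mit d/dt von j(t) finden wir s(t) = 3·exp(-t). Wir haben den Snap s(t) = 3·exp(-t). Durch Einsetzen von t = log(3): s(log(3)) = 1.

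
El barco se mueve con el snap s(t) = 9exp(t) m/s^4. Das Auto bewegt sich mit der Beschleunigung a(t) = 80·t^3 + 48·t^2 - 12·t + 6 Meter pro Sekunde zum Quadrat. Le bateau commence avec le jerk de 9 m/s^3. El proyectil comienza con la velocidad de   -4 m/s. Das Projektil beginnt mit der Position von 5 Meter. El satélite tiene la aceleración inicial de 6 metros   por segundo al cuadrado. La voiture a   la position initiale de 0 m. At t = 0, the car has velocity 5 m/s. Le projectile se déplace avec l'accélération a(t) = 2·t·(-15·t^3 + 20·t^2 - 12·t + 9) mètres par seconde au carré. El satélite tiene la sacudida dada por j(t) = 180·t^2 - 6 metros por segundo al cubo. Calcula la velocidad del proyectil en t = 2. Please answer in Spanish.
Partiendo de la aceleración a(t) = 2·t·(-15·t^3 + 20·t^2 - 12·t + 9), tomamos 1 antiderivada. La antiderivada de la aceleración, con v(0) = -4, da la velocidad: v(t) = -6·t^5 + 10·t^4 - 8·t^3 + 9·t^2 - 4. De la ecuación de la velocidad v(t) = -6·t^5 + 10·t^4 - 8·t^3 + 9·t^2 - 4, sustituimos t = 2 para obtener v = -64.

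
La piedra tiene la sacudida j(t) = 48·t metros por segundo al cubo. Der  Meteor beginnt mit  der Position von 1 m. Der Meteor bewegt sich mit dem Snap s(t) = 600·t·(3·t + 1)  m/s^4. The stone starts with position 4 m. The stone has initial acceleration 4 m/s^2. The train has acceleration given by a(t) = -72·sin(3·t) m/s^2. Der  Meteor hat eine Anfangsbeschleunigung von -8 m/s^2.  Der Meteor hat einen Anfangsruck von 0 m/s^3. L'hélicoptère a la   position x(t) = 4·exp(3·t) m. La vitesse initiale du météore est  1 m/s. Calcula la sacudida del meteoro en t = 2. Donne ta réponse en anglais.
To solve this, we need to take 1 integral of our snap equation s(t) = 600·t·(3·t + 1). The integral of snap is jerk. Using j(0) = 0, we get j(t) = t^2·(600·t + 300). We have jerk j(t) = t^2·(600·t + 300). Substituting t = 2: j(2) = 6000.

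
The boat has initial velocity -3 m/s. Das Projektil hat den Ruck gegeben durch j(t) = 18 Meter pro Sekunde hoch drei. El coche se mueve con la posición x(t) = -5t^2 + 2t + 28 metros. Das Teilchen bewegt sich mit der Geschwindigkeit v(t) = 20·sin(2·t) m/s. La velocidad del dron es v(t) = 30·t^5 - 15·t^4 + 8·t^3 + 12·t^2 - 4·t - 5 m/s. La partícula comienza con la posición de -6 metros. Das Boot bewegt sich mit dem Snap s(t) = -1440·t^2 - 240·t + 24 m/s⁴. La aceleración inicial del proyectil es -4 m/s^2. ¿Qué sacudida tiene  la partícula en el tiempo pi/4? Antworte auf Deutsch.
Ausgehend von der Geschwindigkeit v(t) = 20·sin(2·t), nehmen wir 2 Ableitungen. Mit d/dt von v(t) finden wir a(t) = 40·cos(2·t). Mit d/dt von a(t) finden wir j(t) = -80·sin(2·t). Mit j(t) = -80·sin(2·t) und Einsetzen von t = pi/4, finden wir j = -80.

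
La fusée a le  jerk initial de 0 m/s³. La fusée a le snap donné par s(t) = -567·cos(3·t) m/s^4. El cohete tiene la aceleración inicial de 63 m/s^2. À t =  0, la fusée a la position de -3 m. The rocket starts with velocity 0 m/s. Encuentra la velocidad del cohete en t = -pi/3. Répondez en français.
Pour résoudre ceci, nous devons prendre 3 primitives de notre équation du snap s(t) = -567·cos(3·t). La primitive du snap est le jerk. En utilisant j(0) = 0, nous obtenons j(t) = -189·sin(3·t). La primitive du jerk, avec a(0) = 63, donne l'accélération: a(t) = 63·cos(3·t). La primitive de l'accélération est la vitesse. En utilisant v(0) = 0, nous obtenons v(t) = 21·sin(3·t). Nous avons la vitesse v(t) = 21·sin(3·t). En substituant t = -pi/3: v(-pi/3) = 0.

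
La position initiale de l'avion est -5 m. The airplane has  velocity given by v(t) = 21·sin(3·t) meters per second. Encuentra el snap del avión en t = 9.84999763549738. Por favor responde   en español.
Partiendo de la velocidad v(t) = 21·sin(3·t), tomamos 3 derivadas. La derivada de la velocidad da la aceleración: a(t) = 63·cos(3·t). Tomando d/dt de a(t), encontramos j(t) = -189·sin(3·t). Tomando d/dt de j(t), encontramos s(t) = -567·cos(3·t). De la ecuación del snap s(t) = -567·cos(3·t), sustituimos t = 9.84999763549738 para obtener s = 164.923981068088.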